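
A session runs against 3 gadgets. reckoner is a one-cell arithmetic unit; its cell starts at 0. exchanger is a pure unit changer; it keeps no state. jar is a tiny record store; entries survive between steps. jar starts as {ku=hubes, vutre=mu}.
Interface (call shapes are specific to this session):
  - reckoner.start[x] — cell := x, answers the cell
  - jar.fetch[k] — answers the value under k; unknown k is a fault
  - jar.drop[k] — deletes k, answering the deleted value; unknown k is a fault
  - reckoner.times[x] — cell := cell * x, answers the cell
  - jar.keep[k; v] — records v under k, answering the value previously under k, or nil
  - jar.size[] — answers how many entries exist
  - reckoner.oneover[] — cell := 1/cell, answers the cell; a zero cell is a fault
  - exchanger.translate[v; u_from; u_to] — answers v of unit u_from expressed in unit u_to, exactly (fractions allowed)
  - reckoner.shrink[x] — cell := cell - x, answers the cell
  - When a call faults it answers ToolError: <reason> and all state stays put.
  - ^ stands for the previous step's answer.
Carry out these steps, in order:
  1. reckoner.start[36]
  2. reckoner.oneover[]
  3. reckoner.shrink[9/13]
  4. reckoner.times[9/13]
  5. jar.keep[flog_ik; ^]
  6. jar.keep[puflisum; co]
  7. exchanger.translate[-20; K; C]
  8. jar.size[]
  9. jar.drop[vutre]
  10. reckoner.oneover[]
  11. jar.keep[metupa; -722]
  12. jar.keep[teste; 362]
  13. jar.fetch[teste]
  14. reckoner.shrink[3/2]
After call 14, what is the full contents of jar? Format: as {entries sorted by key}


Step: reckoner.start[x: 36]
Result: 36
Step: reckoner.oneover[]
Result: 1/36
Step: reckoner.shrink[x: 9/13]
Result: -311/468
Step: reckoner.times[x: 9/13]
Result: -311/676
Step: jar.keep[k: flog_ik; v: ^]
Result: nil
Step: jar.keep[k: puflisum; v: co]
Result: nil
Step: exchanger.translate[v: -20; u_from: K; u_to: C]
Result: -5863/20
Step: jar.size[]
Result: 4
Step: jar.drop[k: vutre]
Result: mu
Step: reckoner.oneover[]
Result: -676/311
Step: jar.keep[k: metupa; v: -722]
Result: nil
Step: jar.keep[k: teste; v: 362]
Result: nil
Step: jar.fetch[k: teste]
Result: 362
Step: reckoner.shrink[x: 3/2]
Result: -2285/622

Answer: {flog_ik=-311/676, ku=hubes, metupa=-722, puflisum=co, teste=362}


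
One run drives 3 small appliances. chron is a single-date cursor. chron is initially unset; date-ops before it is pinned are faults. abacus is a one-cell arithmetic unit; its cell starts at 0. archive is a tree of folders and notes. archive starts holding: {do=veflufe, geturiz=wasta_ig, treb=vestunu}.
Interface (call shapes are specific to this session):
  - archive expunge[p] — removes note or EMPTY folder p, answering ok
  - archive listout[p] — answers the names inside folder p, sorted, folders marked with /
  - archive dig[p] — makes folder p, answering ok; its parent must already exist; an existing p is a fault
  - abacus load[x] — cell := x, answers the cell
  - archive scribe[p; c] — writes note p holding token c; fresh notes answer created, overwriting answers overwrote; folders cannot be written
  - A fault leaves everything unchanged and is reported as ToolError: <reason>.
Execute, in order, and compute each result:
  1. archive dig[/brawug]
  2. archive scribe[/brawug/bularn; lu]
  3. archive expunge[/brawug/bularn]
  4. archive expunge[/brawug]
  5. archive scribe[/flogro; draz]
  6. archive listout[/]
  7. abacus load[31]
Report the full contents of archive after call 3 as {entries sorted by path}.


==> archive dig(p→/brawug)
<== ok
==> archive scribe(p→/brawug/bularn, c→lu)
<== created
==> archive expunge(p→/brawug/bularn)
<== ok
==> archive expunge(p→/brawug)
<== ok
==> archive scribe(p→/flogro, c→draz)
<== created
==> archive listout(p→/)
<== [do, flogro, geturiz, treb]
==> abacus load(x→31)
<== 31

Answer: {brawug/, do=veflufe, geturiz=wasta_ig, treb=vestunu}


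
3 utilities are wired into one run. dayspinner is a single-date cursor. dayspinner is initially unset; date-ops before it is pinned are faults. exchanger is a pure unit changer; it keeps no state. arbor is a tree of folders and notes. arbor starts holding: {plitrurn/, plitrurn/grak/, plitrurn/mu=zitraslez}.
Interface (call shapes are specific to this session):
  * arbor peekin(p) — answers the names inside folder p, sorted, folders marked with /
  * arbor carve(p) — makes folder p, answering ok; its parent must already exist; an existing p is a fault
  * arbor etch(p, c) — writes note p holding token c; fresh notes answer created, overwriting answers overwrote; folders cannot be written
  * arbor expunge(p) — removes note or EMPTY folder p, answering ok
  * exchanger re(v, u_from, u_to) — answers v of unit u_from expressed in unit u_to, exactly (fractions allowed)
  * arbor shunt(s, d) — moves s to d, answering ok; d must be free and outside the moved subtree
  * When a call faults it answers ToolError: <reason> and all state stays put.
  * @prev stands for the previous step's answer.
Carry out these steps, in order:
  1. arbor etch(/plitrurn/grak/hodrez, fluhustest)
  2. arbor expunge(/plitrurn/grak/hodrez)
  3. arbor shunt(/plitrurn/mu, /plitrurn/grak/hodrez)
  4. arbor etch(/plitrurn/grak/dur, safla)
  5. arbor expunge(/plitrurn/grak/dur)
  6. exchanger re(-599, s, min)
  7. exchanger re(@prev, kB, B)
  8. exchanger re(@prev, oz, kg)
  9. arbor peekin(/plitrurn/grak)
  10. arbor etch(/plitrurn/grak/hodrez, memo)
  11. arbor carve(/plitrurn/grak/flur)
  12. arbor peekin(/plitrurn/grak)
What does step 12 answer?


$ arbor etch p='/plitrurn/grak/hodrez' c='fluhustest'
:: created
$ arbor expunge p='/plitrurn/grak/hodrez'
:: ok
$ arbor shunt s='/plitrurn/mu' d='/plitrurn/grak/hodrez'
:: ok
$ arbor etch p='/plitrurn/grak/dur' c='safla'
:: created
$ arbor expunge p='/plitrurn/grak/dur'
:: ok
$ exchanger re v='-599' u_from='s' u_to='min'
:: -599/60
$ exchanger re v='@prev' u_from='kB' u_to='B'
:: -29950/3
$ exchanger re v='@prev' u_from='oz' u_to='kg'
:: -27170182963/96000000
$ arbor peekin p='/plitrurn/grak'
:: [hodrez]
$ arbor etch p='/plitrurn/grak/hodrez' c='memo'
:: overwrote
$ arbor carve p='/plitrurn/grak/flur'
:: ok
$ arbor peekin p='/plitrurn/grak'
:: [flur/, hodrez]

Answer: [flur/, hodrez]


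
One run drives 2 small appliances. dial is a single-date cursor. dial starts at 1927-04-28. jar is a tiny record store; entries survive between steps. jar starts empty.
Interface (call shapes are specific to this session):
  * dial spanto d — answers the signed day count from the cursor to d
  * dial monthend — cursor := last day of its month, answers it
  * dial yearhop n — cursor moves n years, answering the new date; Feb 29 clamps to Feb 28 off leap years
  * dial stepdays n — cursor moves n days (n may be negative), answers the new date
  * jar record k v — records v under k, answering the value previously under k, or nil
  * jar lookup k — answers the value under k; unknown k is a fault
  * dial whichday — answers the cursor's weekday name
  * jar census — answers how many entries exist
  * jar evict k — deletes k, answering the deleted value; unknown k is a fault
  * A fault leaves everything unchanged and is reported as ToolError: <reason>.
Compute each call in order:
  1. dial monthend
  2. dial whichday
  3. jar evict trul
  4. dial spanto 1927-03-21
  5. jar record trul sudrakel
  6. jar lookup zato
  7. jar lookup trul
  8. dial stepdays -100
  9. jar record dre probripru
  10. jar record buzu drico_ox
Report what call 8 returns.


==> dial monthend()
<== 1927-04-30
==> dial whichday()
<== Saturday
==> jar evict(trul)
<== ToolError: no such key trul
==> dial spanto(1927-03-21)
<== -40
==> jar record(trul, sudrakel)
<== nil
==> jar lookup(zato)
<== ToolError: no such key zato
==> jar lookup(trul)
<== sudrakel
==> dial stepdays(-100)
<== 1927-01-20
==> jar record(dre, probripru)
<== nil
==> jar record(buzu, drico_ox)
<== nil

Answer: 1927-01-20


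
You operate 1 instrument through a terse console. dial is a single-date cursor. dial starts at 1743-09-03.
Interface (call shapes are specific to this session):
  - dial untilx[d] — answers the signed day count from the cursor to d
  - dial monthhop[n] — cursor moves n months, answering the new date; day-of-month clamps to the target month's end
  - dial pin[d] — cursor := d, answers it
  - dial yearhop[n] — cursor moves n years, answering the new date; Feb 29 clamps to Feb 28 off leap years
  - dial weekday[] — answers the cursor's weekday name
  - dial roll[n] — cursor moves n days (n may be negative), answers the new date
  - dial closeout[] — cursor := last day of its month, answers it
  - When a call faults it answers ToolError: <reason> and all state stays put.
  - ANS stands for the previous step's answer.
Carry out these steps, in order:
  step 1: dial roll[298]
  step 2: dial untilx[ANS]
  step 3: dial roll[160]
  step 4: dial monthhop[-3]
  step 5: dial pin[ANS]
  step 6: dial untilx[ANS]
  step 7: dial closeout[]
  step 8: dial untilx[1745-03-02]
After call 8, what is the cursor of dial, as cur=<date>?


-- dial roll(n=298) -> 1744-06-27
-- dial untilx(d=ANS) -> 0
-- dial roll(n=160) -> 1744-12-04
-- dial monthhop(n=-3) -> 1744-09-04
-- dial pin(d=ANS) -> 1744-09-04
-- dial untilx(d=ANS) -> 0
-- dial closeout() -> 1744-09-30
-- dial untilx(d=1745-03-02) -> 153

Answer: cur=1744-09-30


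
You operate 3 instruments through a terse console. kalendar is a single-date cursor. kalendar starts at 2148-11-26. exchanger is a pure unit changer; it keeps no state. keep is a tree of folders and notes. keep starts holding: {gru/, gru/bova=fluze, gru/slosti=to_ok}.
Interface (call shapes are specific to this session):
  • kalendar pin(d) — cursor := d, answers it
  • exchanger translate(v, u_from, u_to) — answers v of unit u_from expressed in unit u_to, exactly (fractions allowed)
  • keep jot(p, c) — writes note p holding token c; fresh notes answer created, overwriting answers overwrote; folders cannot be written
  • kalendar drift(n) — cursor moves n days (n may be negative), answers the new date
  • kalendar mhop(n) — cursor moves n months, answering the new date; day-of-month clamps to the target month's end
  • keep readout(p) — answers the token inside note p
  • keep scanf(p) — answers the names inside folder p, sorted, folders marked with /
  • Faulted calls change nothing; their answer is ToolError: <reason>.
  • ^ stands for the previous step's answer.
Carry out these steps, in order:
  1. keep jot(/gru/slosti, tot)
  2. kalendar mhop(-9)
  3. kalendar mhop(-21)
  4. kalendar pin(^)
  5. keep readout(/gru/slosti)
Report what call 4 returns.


-> keep jot(p: /gru/slosti, c: tot)
<- overwrote
-> kalendar mhop(n: -9)
<- 2148-02-26
-> kalendar mhop(n: -21)
<- 2146-05-26
-> kalendar pin(d: ^)
<- 2146-05-26
-> keep readout(p: /gru/slosti)
<- tot

Answer: 2146-05-26


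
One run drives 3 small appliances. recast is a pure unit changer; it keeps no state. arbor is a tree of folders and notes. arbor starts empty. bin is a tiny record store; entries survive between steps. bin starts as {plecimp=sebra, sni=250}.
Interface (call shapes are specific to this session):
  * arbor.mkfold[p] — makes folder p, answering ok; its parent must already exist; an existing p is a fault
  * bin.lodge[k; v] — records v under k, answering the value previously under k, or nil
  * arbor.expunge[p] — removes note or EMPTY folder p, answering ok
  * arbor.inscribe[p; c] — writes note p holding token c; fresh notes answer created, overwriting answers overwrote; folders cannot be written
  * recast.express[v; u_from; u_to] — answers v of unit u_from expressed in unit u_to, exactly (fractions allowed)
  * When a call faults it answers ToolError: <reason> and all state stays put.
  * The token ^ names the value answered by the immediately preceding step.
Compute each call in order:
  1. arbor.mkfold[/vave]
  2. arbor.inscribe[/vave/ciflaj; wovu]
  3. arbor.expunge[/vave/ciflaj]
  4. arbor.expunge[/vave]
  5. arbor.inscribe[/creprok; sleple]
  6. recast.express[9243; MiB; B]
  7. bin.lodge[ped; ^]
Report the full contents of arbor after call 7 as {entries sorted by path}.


// mkfold(p=/vave) => ok
// inscribe(p=/vave/ciflaj, c=wovu) => created
// expunge(p=/vave/ciflaj) => ok
// expunge(p=/vave) => ok
// inscribe(p=/creprok, c=sleple) => created
// express(v=9243, u_from=MiB, u_to=B) => 9691987968
// lodge(k=ped, v=^) => nil

Answer: {creprok=sleple}


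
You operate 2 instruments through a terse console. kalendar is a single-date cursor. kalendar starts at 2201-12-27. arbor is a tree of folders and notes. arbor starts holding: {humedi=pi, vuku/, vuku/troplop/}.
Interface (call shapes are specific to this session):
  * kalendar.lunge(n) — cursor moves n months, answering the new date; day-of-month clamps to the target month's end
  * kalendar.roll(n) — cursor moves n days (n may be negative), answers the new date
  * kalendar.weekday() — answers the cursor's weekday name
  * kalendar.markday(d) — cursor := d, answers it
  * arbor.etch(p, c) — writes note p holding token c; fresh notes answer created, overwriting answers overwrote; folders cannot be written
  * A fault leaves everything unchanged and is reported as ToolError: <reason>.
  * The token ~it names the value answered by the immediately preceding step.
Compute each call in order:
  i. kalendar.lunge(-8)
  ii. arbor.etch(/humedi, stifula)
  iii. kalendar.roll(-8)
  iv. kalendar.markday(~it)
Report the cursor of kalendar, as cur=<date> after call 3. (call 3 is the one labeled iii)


Answer: cur=2201-04-19

Derivation:
==> lunge(-8)
<== 2201-04-27
==> etch(/humedi, stifula)
<== overwrote
==> roll(-8)
<== 2201-04-19
==> markday(~it)
<== 2201-04-19


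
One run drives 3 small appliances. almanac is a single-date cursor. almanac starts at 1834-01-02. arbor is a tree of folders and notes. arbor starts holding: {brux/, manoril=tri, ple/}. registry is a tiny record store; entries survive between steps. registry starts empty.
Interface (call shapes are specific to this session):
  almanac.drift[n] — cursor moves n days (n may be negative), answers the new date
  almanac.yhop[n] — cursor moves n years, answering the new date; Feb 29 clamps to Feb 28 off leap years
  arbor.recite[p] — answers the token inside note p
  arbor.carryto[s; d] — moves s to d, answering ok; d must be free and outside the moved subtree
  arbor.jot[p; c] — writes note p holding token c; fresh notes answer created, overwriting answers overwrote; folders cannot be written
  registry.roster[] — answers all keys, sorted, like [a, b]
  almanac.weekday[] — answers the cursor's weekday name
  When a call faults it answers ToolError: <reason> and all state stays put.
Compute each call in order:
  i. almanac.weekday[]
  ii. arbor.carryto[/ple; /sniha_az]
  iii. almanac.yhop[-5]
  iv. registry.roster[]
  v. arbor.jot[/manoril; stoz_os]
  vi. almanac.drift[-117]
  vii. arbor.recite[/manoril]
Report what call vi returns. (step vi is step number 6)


Answer: 1828-09-07

Derivation:
// almanac.weekday() ~> Thursday
// arbor.carryto(s→/ple, d→/sniha_az) ~> ok
// almanac.yhop(n→-5) ~> 1829-01-02
// registry.roster() ~> []
// arbor.jot(p→/manoril, c→stoz_os) ~> overwrote
// almanac.drift(n→-117) ~> 1828-09-07
// arbor.recite(p→/manoril) ~> stoz_os


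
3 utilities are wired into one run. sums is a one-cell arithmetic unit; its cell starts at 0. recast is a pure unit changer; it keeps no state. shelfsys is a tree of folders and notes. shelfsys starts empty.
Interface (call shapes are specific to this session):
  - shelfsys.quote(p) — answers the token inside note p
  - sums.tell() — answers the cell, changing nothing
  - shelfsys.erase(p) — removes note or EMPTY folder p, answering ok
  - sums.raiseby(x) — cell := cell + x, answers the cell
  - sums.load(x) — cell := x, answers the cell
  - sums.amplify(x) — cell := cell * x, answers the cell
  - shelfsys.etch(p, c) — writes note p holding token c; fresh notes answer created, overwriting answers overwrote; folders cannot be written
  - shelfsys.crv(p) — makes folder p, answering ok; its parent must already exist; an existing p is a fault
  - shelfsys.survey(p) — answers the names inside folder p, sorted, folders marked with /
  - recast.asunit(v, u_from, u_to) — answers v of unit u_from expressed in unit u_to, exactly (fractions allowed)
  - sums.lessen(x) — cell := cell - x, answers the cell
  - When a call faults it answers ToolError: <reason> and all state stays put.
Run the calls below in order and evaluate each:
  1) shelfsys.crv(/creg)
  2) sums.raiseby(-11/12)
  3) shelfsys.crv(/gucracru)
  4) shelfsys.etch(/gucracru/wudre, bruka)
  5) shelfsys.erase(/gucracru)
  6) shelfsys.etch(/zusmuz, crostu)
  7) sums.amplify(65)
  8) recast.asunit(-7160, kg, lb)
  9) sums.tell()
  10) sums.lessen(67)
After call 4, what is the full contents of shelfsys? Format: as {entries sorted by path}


Answer: {creg/, gucracru/, gucracru/wudre=bruka}

Derivation:
-> shelfsys.crv(p='/creg')
<- ok
-> sums.raiseby(x='-11/12')
<- -11/12
-> shelfsys.crv(p='/gucracru')
<- ok
-> shelfsys.etch(p='/gucracru/wudre', c='bruka')
<- created
-> shelfsys.erase(p='/gucracru')
<- ToolError: not empty
-> shelfsys.etch(p='/zusmuz', c='crostu')
<- created
-> sums.amplify(x='65')
<- -715/12
-> recast.asunit(v='-7160', u_from='kg', u_to='lb')
<- -716000000000/45359237
-> sums.tell()
<- -715/12
-> sums.lessen(x='67')
<- -1519/12


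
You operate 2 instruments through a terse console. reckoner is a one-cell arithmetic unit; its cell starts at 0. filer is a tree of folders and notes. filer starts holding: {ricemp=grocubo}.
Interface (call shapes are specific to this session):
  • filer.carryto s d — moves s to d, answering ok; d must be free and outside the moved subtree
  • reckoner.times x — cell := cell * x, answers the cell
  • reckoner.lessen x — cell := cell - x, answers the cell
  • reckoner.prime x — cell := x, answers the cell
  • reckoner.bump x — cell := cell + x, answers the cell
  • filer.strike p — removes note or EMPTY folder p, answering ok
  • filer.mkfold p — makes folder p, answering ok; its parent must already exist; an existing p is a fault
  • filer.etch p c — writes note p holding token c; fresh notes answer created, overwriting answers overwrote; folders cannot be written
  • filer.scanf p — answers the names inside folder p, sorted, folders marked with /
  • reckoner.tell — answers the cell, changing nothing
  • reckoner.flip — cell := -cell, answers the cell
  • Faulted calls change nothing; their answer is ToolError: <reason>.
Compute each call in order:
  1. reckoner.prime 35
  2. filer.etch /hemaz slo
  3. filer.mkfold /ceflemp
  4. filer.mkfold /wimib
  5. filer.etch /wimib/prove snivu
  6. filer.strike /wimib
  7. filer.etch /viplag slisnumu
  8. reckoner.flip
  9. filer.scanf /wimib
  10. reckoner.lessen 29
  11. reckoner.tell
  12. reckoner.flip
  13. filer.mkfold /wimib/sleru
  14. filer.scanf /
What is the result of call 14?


-> prime(x→35)
<- 35
-> etch(p→/hemaz, c→slo)
<- created
-> mkfold(p→/ceflemp)
<- ok
-> mkfold(p→/wimib)
<- ok
-> etch(p→/wimib/prove, c→snivu)
<- created
-> strike(p→/wimib)
<- ToolError: not empty
-> etch(p→/viplag, c→slisnumu)
<- created
-> flip()
<- -35
-> scanf(p→/wimib)
<- [prove]
-> lessen(x→29)
<- -64
-> tell()
<- -64
-> flip()
<- 64
-> mkfold(p→/wimib/sleru)
<- ok
-> scanf(p→/)
<- [ceflemp/, hemaz, ricemp, viplag, wimib/]

Answer: [ceflemp/, hemaz, ricemp, viplag, wimib/]


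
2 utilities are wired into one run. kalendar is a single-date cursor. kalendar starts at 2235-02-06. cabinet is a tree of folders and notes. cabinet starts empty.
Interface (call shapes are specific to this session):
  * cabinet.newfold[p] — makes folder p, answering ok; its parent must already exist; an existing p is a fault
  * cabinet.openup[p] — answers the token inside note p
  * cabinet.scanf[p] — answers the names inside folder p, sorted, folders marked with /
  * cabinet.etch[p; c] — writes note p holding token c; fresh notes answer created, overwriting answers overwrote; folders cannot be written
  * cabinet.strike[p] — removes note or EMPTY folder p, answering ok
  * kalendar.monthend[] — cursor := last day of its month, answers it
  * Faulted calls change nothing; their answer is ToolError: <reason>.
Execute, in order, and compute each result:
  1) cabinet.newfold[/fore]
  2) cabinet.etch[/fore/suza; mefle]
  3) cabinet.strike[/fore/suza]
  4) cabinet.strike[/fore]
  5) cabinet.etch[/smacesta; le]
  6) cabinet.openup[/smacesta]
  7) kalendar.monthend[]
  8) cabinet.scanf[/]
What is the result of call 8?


> cabinet.newfold p→/fore
  ok
> cabinet.etch p→/fore/suza c→mefle
  created
> cabinet.strike p→/fore/suza
  ok
> cabinet.strike p→/fore
  ok
> cabinet.etch p→/smacesta c→le
  created
> cabinet.openup p→/smacesta
  le
> kalendar.monthend
  2235-02-28
> cabinet.scanf p→/
  [smacesta]

Answer: [smacesta]


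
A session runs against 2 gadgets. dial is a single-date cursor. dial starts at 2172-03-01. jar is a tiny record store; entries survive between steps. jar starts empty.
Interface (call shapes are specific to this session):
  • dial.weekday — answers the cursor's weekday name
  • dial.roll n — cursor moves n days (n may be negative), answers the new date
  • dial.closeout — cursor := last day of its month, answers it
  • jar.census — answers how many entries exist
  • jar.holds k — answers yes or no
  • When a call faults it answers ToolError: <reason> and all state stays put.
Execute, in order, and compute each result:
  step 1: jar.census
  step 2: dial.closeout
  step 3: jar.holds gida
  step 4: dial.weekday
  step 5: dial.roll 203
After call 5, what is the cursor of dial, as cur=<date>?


>> census()
<< 0
>> closeout()
<< 2172-03-31
>> holds(k='gida')
<< no
>> weekday()
<< Tuesday
>> roll(n='203')
<< 2172-10-20

Answer: cur=2172-10-20


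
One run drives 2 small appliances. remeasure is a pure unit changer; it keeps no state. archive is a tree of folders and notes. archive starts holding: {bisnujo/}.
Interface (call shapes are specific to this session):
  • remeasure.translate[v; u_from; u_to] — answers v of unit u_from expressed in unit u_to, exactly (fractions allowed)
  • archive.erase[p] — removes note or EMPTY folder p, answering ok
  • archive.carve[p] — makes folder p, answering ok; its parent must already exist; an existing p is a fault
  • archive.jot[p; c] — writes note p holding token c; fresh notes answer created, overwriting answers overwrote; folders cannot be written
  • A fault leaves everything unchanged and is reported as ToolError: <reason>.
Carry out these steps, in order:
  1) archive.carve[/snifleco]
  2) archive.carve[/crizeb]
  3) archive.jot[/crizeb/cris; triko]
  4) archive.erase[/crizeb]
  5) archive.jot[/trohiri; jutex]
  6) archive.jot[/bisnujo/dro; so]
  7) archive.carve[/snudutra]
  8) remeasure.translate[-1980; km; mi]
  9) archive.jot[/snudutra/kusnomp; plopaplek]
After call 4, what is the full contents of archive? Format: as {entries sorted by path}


Answer: {bisnujo/, crizeb/, crizeb/cris=triko, snifleco/}

Derivation:
# 1. archive.carve(/snifleco) -> ok
# 2. archive.carve(/crizeb) -> ok
# 3. archive.jot(/crizeb/cris, triko) -> created
# 4. archive.erase(/crizeb) -> ToolError: not empty
# 5. archive.jot(/trohiri, jutex) -> created
# 6. archive.jot(/bisnujo/dro, so) -> created
# 7. archive.carve(/snudutra) -> ok
# 8. remeasure.translate(-1980, km, mi) -> -156250/127
# 9. archive.jot(/snudutra/kusnomp, plopaplek) -> created


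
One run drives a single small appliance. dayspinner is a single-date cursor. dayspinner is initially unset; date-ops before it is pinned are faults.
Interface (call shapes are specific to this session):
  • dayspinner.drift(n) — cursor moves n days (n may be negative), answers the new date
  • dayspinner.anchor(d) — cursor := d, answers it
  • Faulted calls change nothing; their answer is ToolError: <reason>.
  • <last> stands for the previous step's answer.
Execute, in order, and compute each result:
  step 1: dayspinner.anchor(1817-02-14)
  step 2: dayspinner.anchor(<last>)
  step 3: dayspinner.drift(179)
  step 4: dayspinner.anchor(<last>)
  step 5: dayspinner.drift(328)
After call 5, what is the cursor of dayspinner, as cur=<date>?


Answer: cur=1818-07-06

Derivation:
CALL anchor[d→1817-02-14]
RET  1817-02-14
CALL anchor[d→<last>]
RET  1817-02-14
CALL drift[n→179]
RET  1817-08-12
CALL anchor[d→<last>]
RET  1817-08-12
CALL drift[n→328]
RET  1818-07-06


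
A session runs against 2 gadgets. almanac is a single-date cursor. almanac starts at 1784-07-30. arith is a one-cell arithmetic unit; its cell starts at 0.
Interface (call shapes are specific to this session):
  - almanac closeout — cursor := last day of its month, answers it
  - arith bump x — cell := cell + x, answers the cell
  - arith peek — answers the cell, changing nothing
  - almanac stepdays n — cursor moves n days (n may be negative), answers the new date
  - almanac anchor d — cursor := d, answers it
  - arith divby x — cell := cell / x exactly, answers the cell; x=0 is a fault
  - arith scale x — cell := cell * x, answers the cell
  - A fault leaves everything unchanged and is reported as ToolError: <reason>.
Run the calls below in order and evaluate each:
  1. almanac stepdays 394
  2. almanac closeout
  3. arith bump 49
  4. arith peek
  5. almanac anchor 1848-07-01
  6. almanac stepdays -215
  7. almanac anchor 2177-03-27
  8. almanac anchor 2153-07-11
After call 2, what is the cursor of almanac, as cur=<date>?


Answer: cur=1785-08-31

Derivation:
% 1. almanac stepdays(n: 394) : 1785-08-28
% 2. almanac closeout() : 1785-08-31
% 3. arith bump(x: 49) : 49
% 4. arith peek() : 49
% 5. almanac anchor(d: 1848-07-01) : 1848-07-01
% 6. almanac stepdays(n: -215) : 1847-11-29
% 7. almanac anchor(d: 2177-03-27) : 2177-03-27
% 8. almanac anchor(d: 2153-07-11) : 2153-07-11


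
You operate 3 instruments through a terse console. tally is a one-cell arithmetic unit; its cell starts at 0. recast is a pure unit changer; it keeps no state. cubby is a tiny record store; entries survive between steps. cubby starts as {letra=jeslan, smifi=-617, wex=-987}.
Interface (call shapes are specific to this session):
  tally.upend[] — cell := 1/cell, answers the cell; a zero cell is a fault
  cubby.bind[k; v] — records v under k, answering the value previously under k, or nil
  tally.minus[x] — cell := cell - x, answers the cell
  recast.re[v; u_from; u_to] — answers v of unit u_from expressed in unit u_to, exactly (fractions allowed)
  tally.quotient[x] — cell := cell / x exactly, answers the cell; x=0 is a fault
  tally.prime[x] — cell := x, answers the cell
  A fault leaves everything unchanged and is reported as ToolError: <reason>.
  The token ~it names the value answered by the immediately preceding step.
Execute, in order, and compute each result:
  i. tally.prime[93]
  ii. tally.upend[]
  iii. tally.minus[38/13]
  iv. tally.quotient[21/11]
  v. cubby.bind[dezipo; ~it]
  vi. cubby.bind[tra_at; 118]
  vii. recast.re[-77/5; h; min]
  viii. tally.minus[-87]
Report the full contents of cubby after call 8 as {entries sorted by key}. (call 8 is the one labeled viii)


> prime 93
= 93
> upend
= 1/93
> minus 38/13
= -3521/1209
> quotient 21/11
= -5533/3627
> bind dezipo ~it
= nil
> bind tra_at 118
= nil
> re -77/5 h min
= -924
> minus -87
= 310016/3627

Answer: {dezipo=-5533/3627, letra=jeslan, smifi=-617, tra_at=118, wex=-987}


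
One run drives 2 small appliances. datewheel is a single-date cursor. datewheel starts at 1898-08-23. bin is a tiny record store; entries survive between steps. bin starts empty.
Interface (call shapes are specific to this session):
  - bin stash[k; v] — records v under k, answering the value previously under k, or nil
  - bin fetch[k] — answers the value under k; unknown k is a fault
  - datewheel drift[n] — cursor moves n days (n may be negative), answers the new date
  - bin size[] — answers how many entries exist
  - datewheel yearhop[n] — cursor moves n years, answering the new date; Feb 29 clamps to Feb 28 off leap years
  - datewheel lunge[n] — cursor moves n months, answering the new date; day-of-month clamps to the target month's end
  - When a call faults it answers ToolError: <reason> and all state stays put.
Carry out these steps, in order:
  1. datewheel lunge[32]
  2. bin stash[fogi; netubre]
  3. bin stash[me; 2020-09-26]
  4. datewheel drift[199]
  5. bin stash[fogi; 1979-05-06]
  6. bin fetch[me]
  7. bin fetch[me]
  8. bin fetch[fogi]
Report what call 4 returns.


Answer: 1901-11-08

Derivation:
[in] datewheel lunge n: 32
[out] 1901-04-23
[in] bin stash k: fogi v: netubre
[out] nil
[in] bin stash k: me v: 2020-09-26
[out] nil
[in] datewheel drift n: 199
[out] 1901-11-08
[in] bin stash k: fogi v: 1979-05-06
[out] netubre
[in] bin fetch k: me
[out] 2020-09-26
[in] bin fetch k: me
[out] 2020-09-26
[in] bin fetch k: fogi
[out] 1979-05-06


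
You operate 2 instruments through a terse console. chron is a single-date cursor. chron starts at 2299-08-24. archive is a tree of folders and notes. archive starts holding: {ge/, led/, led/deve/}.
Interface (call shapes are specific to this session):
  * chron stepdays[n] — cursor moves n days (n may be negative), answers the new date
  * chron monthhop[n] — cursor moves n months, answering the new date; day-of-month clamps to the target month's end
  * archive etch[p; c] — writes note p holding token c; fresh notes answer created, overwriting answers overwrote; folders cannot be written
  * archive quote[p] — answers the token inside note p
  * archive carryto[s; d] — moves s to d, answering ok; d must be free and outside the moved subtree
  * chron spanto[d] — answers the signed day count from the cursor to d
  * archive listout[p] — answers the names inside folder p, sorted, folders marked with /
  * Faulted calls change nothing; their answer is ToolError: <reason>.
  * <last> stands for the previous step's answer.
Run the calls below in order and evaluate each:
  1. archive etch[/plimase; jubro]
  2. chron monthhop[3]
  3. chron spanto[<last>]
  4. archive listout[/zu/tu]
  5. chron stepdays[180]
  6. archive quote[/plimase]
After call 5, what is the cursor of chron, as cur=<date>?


Answer: cur=2300-05-23

Derivation:
-> archive etch(p: /plimase, c: jubro)
<- created
-> chron monthhop(n: 3)
<- 2299-11-24
-> chron spanto(d: <last>)
<- 0
-> archive listout(p: /zu/tu)
<- ToolError: not found
-> chron stepdays(n: 180)
<- 2300-05-23
-> archive quote(p: /plimase)
<- jubro


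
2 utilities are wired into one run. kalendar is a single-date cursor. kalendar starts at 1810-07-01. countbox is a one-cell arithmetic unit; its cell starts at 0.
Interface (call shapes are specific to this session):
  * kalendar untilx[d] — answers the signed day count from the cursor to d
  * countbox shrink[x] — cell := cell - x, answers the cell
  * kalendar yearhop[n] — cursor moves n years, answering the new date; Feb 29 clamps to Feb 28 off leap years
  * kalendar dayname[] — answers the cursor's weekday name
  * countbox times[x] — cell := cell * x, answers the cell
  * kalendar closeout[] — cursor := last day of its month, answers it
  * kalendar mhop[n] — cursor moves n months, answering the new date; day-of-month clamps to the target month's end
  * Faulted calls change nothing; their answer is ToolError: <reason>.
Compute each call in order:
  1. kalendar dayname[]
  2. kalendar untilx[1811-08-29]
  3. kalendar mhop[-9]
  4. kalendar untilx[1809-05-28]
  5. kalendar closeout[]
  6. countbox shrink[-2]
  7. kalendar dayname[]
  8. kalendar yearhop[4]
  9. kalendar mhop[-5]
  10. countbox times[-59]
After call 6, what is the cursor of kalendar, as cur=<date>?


Answer: cur=1809-10-31

Derivation:
Step: kalendar dayname[]
Result: Sunday
Step: kalendar untilx[1811-08-29]
Result: 424
Step: kalendar mhop[-9]
Result: 1809-10-01
Step: kalendar untilx[1809-05-28]
Result: -126
Step: kalendar closeout[]
Result: 1809-10-31
Step: countbox shrink[-2]
Result: 2
Step: kalendar dayname[]
Result: Tuesday
Step: kalendar yearhop[4]
Result: 1813-10-31
Step: kalendar mhop[-5]
Result: 1813-05-31
Step: countbox times[-59]
Result: -118


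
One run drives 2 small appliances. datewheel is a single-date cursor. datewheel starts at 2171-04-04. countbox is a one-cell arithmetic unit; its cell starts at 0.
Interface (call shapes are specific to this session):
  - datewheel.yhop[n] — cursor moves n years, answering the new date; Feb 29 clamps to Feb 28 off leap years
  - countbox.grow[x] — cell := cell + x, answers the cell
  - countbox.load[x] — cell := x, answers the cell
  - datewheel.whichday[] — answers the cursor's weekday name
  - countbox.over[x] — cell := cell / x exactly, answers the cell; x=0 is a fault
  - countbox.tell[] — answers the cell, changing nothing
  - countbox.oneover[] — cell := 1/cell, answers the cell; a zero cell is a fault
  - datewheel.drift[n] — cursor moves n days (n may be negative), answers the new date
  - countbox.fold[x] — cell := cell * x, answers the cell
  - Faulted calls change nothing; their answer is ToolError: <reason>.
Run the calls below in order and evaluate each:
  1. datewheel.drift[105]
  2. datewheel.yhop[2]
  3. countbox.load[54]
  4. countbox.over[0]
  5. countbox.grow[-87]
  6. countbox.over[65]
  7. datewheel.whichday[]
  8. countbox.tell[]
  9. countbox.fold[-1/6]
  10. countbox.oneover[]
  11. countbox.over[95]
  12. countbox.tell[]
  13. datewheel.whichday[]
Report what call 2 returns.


Answer: 2173-07-18

Derivation:
# 1. drift(n='105') -> 2171-07-18
# 2. yhop(n='2') -> 2173-07-18
# 3. load(x='54') -> 54
# 4. over(x='0') -> ToolError: division by zero
# 5. grow(x='-87') -> -33
# 6. over(x='65') -> -33/65
# 7. whichday() -> Sunday
# 8. tell() -> -33/65
# 9. fold(x='-1/6') -> 11/130
# 10. oneover() -> 130/11
# 11. over(x='95') -> 26/209
# 12. tell() -> 26/209
# 13. whichday() -> Sunday


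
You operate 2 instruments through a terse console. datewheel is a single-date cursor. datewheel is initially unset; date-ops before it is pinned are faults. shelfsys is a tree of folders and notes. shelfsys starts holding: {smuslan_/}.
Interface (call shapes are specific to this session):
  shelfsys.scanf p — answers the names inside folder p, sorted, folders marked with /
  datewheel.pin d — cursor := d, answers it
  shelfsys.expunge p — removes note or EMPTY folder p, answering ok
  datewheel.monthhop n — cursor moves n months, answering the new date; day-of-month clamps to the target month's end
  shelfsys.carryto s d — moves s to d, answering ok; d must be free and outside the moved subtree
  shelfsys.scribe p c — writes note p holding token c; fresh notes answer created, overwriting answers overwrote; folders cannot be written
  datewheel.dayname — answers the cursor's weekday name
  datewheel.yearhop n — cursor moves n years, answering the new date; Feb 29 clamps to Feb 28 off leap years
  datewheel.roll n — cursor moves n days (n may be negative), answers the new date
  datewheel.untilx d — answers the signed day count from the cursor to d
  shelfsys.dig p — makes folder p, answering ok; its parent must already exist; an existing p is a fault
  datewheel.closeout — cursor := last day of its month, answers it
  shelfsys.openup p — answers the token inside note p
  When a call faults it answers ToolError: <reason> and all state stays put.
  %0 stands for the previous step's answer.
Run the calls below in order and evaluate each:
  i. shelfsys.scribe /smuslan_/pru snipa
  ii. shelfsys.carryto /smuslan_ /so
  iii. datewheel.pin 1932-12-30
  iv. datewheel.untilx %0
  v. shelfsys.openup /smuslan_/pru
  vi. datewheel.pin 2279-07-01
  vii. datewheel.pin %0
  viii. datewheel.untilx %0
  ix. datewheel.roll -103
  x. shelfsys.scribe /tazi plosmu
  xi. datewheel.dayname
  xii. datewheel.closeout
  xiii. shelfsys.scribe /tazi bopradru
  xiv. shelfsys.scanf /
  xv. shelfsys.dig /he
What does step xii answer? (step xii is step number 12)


Answer: 2279-03-31

Derivation:
Calling scribe(p→/smuslan_/pru, c→snipa), yielding created.
I call carryto(s→/smuslan_, d→/so): ok.
I invoke pin(d→1932-12-30): 1932-12-30.
Then untilx(d→%0), yielding 0.
I invoke openup(p→/smuslan_/pru), — result: ToolError: not found.
I run pin(d→2279-07-01), — result: 2279-07-01.
Calling pin(d→%0), → 2279-07-01.
Using untilx(d→%0), yielding 0.
Using roll(n→-103), — result: 2279-03-20.
I use scribe(p→/tazi, c→plosmu), → created.
I try dayname, → Thursday.
Now I run closeout(), and see 2279-03-31.
I call scribe(p→/tazi, c→bopradru): overwrote.
Then scanf(p→/), → [so/, tazi].
Then dig(p→/he), and get ok.


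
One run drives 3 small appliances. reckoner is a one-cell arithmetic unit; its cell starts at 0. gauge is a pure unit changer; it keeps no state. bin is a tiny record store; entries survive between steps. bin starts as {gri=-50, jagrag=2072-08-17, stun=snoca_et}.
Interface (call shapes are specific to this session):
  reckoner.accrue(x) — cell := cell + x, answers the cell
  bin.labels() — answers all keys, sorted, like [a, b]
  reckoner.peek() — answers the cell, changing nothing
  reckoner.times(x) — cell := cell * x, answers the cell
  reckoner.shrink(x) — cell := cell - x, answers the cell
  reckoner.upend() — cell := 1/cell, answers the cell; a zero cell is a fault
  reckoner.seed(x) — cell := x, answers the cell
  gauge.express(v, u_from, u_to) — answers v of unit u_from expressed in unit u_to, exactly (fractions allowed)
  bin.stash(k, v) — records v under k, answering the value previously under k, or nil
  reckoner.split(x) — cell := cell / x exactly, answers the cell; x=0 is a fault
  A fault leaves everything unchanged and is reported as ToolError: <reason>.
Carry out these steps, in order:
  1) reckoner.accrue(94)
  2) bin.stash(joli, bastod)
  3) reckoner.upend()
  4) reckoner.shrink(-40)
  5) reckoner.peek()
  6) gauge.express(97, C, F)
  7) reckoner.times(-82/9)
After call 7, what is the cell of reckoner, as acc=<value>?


Answer: acc=-154201/423

Derivation:
# accrue(x=94) ~> 94
# stash(k=joli, v=bastod) ~> nil
# upend() ~> 1/94
# shrink(x=-40) ~> 3761/94
# peek() ~> 3761/94
# express(v=97, u_from=C, u_to=F) ~> 1033/5
# times(x=-82/9) ~> -154201/423


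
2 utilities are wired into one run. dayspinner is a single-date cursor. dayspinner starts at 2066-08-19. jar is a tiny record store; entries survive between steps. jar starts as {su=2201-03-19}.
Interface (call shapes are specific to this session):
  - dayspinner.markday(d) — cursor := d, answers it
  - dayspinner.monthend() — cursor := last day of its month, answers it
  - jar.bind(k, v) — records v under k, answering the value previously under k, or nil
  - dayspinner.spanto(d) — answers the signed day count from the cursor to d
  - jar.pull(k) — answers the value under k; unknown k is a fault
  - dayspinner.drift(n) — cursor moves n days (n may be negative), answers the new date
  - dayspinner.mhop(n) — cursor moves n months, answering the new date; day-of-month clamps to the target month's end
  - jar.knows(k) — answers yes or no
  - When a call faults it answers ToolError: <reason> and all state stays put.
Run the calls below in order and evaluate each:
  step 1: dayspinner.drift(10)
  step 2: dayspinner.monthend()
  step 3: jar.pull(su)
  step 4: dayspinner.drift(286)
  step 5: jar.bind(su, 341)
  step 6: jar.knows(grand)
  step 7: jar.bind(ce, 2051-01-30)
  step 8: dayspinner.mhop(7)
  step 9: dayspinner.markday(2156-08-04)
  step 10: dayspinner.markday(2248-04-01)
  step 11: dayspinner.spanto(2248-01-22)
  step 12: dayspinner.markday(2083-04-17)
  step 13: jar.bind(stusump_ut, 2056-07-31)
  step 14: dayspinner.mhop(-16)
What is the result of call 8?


Answer: 2068-01-13

Derivation:
Next I call dayspinner.drift on n='10', yielding 2066-08-29.
Calling dayspinner.monthend(), → 2066-08-31.
Using jar.pull on k='su', which returns 2201-03-19.
I use dayspinner.drift on n='286', yielding 2067-06-13.
Then jar.bind on k='su', v='341', and get 2201-03-19.
Calling jar.knows on k='grand', yielding no.
I invoke jar.bind on k='ce', v='2051-01-30', → nil.
Invoking dayspinner.mhop on n='7', yielding 2068-01-13.
Calling dayspinner.markday on d='2156-08-04', and see 2156-08-04.
I run dayspinner.markday on d='2248-04-01', — result: 2248-04-01.
I try dayspinner.spanto on d='2248-01-22', → -70.
I use dayspinner.markday on d='2083-04-17': 2083-04-17.
I use jar.bind on k='stusump_ut', v='2056-07-31', — result: nil.
I call dayspinner.mhop on n='-16': 2081-12-17.
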